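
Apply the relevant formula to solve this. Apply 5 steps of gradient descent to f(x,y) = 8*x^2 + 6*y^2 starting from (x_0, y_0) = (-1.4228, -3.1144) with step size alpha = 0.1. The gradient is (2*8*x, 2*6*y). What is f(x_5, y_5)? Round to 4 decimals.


Gradient descent on f(x,y) = 8*x^2 + 6*y^2.
Starting point: (-1.4228, -3.1144), alpha = 0.1
Step 1: grad_x = 2*8*-1.4228 = -22.7648, grad_y = 2*6*-3.1144 = -37.3728
  x_1 = -1.4228 - 0.1*-22.7648 = 0.8537
  y_1 = -3.1144 - 0.1*-37.3728 = 0.6229
Step 2: grad_x = 2*8*0.8537 = 13.6589, grad_y = 2*6*0.6229 = 7.4746
  x_2 = 0.8537 - 0.1*13.6589 = -0.5122
  y_2 = 0.6229 - 0.1*7.4746 = -0.1246
Step 3: grad_x = 2*8*-0.5122 = -8.1953, grad_y = 2*6*-0.1246 = -1.4949
  x_3 = -0.5122 - 0.1*-8.1953 = 0.3073
  y_3 = -0.1246 - 0.1*-1.4949 = 0.0249
Step 4: grad_x = 2*8*0.3073 = 4.9172, grad_y = 2*6*0.0249 = 0.299
  x_4 = 0.3073 - 0.1*4.9172 = -0.1844
  y_4 = 0.0249 - 0.1*0.299 = -0.005
Step 5: grad_x = 2*8*-0.1844 = -2.9503, grad_y = 2*6*-0.005 = -0.0598
  x_5 = -0.1844 - 0.1*-2.9503 = 0.1106
  y_5 = -0.005 - 0.1*-0.0598 = 0.001
f(0.1106, 0.001) = 8*0.1106^2 + 6*0.001^2 = 0.0979


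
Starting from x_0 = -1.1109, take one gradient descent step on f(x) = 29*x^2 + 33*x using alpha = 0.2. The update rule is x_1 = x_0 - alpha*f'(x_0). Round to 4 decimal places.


We compute the gradient at x_0 and apply the update.
f'(x) = 58*x + 33
f'(-1.1109) = 58*-1.1109 + 33 = -31.4322
x_1 = -1.1109 - 0.2*-31.4322 = 5.1755


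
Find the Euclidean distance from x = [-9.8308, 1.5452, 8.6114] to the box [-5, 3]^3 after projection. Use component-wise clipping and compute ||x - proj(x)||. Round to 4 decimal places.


Project each component onto [-5, 3].
clip(-9.8308) = -5.0, clip(1.5452) = 1.5452, clip(8.6114) = 3.0
Projection = [-5.0, 1.5452, 3.0]
Squared diffs: [23.3366, 0.0, 31.4878]
Distance = sqrt(54.8244) = 7.4044


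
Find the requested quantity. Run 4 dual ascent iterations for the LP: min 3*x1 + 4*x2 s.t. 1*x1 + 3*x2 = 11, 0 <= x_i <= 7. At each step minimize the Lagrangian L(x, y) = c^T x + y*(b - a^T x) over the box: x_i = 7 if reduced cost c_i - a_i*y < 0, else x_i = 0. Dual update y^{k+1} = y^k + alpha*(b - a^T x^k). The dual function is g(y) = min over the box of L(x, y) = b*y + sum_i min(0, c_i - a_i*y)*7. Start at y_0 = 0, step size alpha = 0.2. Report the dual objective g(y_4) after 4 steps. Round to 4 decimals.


Dual ascent for LP: min 3*x1 + 4*x2, 1*x1 + 3*x2 = 11, 0 <= x_i <= 7
Step 1: y^k = 0.0, reduced costs: (3.0, 4.0)
  x^k = (0.0, 0.0), subgradient = b - a^T x = 11.0
  y^{k+1} = 0.0 + 0.2*11.0 = 2.2
Step 2: y^k = 2.2, reduced costs: (0.8, -2.6)
  x^k = (0.0, 7.0), subgradient = b - a^T x = -10.0
  y^{k+1} = 2.2 + 0.2*-10.0 = 0.2
Step 3: y^k = 0.2, reduced costs: (2.8, 3.4)
  x^k = (0.0, 0.0), subgradient = b - a^T x = 11.0
  y^{k+1} = 0.2 + 0.2*11.0 = 2.4
Step 4: y^k = 2.4, reduced costs: (0.6, -3.2)
  x^k = (0.0, 7.0), subgradient = b - a^T x = -10.0
  y^{k+1} = 2.4 + 0.2*-10.0 = 0.4
Dual objective at y_4 = 0.4: reduced costs (2.6, 2.8), box minimizer x = (0.0, 0.0)
g(y_4) = b*y + (c1 - a1*y)*x1 + (c2 - a2*y)*x2 = 11*0.4 + 2.6*0.0 + 2.8*0.0 = 4.4 + 0.0 + 0.0 = 4.4


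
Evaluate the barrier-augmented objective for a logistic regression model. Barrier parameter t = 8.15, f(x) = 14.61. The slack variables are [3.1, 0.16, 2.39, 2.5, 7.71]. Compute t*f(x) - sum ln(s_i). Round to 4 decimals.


Step 1: Compute log-barrier.
ln values: [1.1314, -1.8326, 0.8713, 0.9163, 2.0425]
phi = -(1.1314 - 1.8326 + 0.8713 + 0.9163 + 2.0425) = -3.1289
Step 2: Compute augmented objective.
t*f(x) = 8.15*14.61 = 119.0715
Total = 119.0715 - 3.1289 = 115.9426


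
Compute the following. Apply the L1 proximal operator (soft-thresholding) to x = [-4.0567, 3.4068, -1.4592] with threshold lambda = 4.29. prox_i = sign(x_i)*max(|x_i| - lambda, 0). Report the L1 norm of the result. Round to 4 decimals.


Soft-thresholding with lambda = 4.29:
prox(-4.0567) = sign(-4.0567)*max(|-4.0567| - 4.29, 0) = 0.0
prox(3.4068) = sign(3.4068)*max(|3.4068| - 4.29, 0) = 0.0
prox(-1.4592) = sign(-1.4592)*max(|-1.4592| - 4.29, 0) = 0.0
prox(x) = [0.0, 0.0, 0.0]
||prox(x)||_1 = 0.0 + 0.0 + 0.0 = 0.0


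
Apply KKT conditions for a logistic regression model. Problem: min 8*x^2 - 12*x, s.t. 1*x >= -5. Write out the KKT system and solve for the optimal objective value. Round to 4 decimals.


Step 1: Try lambda = 0 (constraint inactive).
Stationarity: 2*8*x - 12 = 0
x* = 12/(2*8) = 0.75
Check constraint: 1*0.75 = 0.75 >= -5 -- satisfied.
Step 2: Compute optimal value.
f(x*) = 8*0.75^2 - 12*0.75 = -4.5


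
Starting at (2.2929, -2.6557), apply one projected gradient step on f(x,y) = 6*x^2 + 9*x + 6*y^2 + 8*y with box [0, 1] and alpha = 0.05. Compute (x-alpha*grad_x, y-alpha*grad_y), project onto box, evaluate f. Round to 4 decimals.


Step 1: Compute gradient at (2.2929, -2.6557).
grad_x = 2*6*2.2929 + 9 = 36.5148
grad_y = 2*6*-2.6557 + 8 = -23.8684
Step 2: Gradient step.
x_raw = 2.2929 - 0.05*36.5148 = 0.4672
y_raw = -2.6557 - 0.05*-23.8684 = -1.4623
Step 3: Project onto [0, 1].
x_proj = clip(0.4672) = 0.4672
y_proj = clip(-1.4623) = 0.0
Step 4: Evaluate f.
f(0.4672, 0.0) = 5.5139


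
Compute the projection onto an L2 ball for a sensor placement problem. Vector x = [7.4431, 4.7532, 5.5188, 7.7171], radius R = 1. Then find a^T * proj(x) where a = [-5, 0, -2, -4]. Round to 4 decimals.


Step 1: Compute ||x|| (intermediates to 6 decimals).
||x|| = sqrt(7.4431^2 + 4.7532^2 + 5.5188^2 + 7.7171^2) = 12.961614
Step 2: Project.
Since ||x|| > R, scale = R/||x|| = 1/12.961614 = 0.077151, proj(x) = scale * x
proj(x) = [0.574243, 0.366714, 0.425781, 0.595382]
Step 3: Dot product.
a^T * proj(x) = -5*0.574243 + 0*0.366714 - 2*0.425781 - 4*0.595382 = -6.1043


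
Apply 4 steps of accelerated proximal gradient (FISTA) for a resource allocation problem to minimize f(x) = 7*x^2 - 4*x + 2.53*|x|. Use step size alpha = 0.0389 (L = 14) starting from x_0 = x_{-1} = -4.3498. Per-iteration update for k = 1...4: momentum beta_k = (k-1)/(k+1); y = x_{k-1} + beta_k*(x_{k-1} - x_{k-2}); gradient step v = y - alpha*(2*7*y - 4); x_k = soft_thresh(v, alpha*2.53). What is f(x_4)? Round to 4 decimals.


FISTA on f(x) = 7*x^2 - 4*x + 2.53*|x|
L = 14, alpha = 0.0389
Iteration 1: beta = 0.0, y = -4.3498 + 0.0*(-4.3498 + 4.3498) = -4.3498
  grad(y) = -64.8972, v = y - alpha*grad = -1.8253
  prox(v) = soft_thresh(-1.8253, 0.0984) = -1.7269
Iteration 2: beta = 0.3333, y = -1.7269 + 0.3333*(-1.7269 + 4.3498) = -0.8526
  grad(y) = -15.9361, v = y - alpha*grad = -0.2327
  prox(v) = soft_thresh(-0.2327, 0.0984) = -0.1342
Iteration 3: beta = 0.5, y = -0.1342 + 0.5*(-0.1342 + 1.7269) = 0.6621
  grad(y) = 5.269, v = y - alpha*grad = 0.4571
  prox(v) = soft_thresh(0.4571, 0.0984) = 0.3587
Iteration 4: beta = 0.6, y = 0.3587 + 0.6*(0.3587 + 0.1342) = 0.6545
  grad(y) = 5.1623, v = y - alpha*grad = 0.4536
  prox(v) = soft_thresh(0.4536, 0.0984) = 0.3552
f(x_4) = 7*0.3552^2 - 4*0.3552 + 2.53*|0.3552| = 0.3611


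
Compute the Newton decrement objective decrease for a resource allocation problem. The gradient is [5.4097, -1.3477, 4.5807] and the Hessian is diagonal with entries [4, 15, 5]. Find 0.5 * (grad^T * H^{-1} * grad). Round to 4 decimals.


Step 1: H is diagonal, so H^(-1) * g = [1.3524, -0.0898, 0.9161].
Step 2: g^T H^(-1) g = sum_i g_i^2 / H_ii
  = (5.4097)^2/4 + (-1.3477)^2/15 + (4.5807)^2/5
  = 7.3162 + 0.1211 + 4.1966 = 11.6339
Step 3: Objective decrease = 0.5 * g^T H^(-1) g = 5.8169


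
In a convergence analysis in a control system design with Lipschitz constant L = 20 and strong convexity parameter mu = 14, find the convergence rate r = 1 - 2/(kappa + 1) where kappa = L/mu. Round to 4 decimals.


Step 1: Compute the condition number.
kappa = L/mu = 20/14 = 1.4286
Step 2: Compute the convergence rate.
r = 1 - 2/(kappa + 1) = 1 - 2*mu/(L + mu) = (L - mu)/(L + mu) = 6/34 = 0.1765


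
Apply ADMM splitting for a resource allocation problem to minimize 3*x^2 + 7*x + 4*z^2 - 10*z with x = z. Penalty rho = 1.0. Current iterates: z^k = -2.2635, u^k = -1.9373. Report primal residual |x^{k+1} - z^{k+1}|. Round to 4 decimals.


ADMM iteration with rho = 1.0, z^k = -2.2635, u^k = -1.9373
Step 1: x-update.
Minimize 3*x^2 + 7*x + (1.0/2)*(x + 2.2635 - 1.9373)^2
FOC: (2*3 + 1.0)*x = -7 + 1.0*(-2.2635 + 1.9373)
x^{k+1} = -1.0466
Step 2: z-update.
Minimize 4*z^2 - 10*z + (1.0/2)*(-1.0466 - z - 1.9373)^2
FOC: (2*4 + 1.0)*z = 10 + 1.0*(-1.0466 - 1.9373)
z^{k+1} = 0.7796
Step 3: u-update.
u^{k+1} = -1.9373 - 1.0466 - 0.7796 = -3.7635
Step 4: Primal residual = |-1.0466 - 0.7796| = 1.8262


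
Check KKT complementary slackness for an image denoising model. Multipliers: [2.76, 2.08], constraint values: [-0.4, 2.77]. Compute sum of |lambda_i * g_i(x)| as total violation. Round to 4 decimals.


KKT complementary slackness check:
lambda_1 * g_1 = 2.76 * -0.4 = -1.104
lambda_2 * g_2 = 2.08 * 2.77 = 5.7616
Total violation = 1.104 + 5.7616 = 6.8656


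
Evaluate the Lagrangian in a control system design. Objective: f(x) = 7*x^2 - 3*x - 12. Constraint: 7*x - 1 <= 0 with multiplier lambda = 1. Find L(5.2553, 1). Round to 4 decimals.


Step 1: Evaluate f(x).
f(5.2553) = 7*5.2553^2 - 3*5.2553 - 12 = 165.5613
Step 2: Evaluate g(x).
g(5.2553) = 7*5.2553 - 1 = 35.7871
Step 3: Compute Lagrangian.
L = 165.5613 + 1*35.7871 = 201.3484


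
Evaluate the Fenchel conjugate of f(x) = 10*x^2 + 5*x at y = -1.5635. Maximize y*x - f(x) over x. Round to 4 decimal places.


f*(y) = sup_x {y*x - a*x^2 - b*x} = sup_x {(y-b)*x - a*x^2}
FOC: (y - b) - 2a*x = 0 => x* = (y - b)/(2a)
x* = (-1.5635 - 5)/(2*10) = -0.3282
f*(-1.5635) = (y-b)^2/(4a) = (-1.5635 - 5)^2/(4*10)
= 43.0795/40 = 1.077


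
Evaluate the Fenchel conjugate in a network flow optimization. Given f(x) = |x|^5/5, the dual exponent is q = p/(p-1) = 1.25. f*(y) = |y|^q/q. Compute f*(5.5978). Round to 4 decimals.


The conjugate exponent q satisfies 1/p + 1/q = 1.
p = 5, so q = 5/(5 - 1) = 1.25
|y|^q = 5.5978^1.25 = 8.6104
f*(5.5978) = 8.6104 / 1.25 = 6.8883


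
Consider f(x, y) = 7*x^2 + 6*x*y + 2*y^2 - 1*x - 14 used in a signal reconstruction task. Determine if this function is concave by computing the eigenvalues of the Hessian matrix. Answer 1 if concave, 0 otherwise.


The Hessian of f(x,y) = 7*x^2 + 6*x*y + 2*y^2 - 1*x - 14 is:
H = [[14, 6], [6, 4]]
Trace = 14 + 4 = 18
Determinant = 14*4 - (6)^2 = 20
Discriminant = (18)^2 - 4*20 = 244.0
Eigenvalues: lambda_1 = 1.1898, lambda_2 = 16.8102
The function is not concave.

0


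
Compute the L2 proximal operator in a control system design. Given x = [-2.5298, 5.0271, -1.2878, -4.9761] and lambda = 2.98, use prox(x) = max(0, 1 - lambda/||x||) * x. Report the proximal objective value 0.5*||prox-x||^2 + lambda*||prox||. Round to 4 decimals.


Step 1: Compute ||x||.
||x|| = 7.6218
Step 2: Compute scaling factor.
scale = max(0, 1 - 2.98/7.6218) = 0.609
Step 3: prox(x) = [-1.5407, 3.0616, -0.7843, -3.0305]
||prox(x)|| = 4.6418
Step 4: Proximal objective.
0.5*||prox-x||^2 = 4.4402
lambda*||prox|| = 13.8326
Total = 18.2727


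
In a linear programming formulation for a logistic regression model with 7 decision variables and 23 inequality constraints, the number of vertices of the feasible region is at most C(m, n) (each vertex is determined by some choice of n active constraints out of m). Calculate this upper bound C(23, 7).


Each vertex corresponds to some choice of n active constraints out of m, so the number of vertices is at most C(m, n) = m! / (n!(m-n)!).
m = 23, n = 7
Numerator: 23 * 22 * 21 * 20 * 19 * 18 * 17
Denominator: 7! = 5040
C(23, 7) = 245157


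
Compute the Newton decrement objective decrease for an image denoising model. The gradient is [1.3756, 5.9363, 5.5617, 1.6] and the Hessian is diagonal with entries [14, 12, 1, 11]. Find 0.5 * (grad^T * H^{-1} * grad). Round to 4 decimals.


Step 1: H is diagonal, so H^(-1) * g = [0.0983, 0.4947, 5.5617, 0.1455].
Step 2: g^T H^(-1) g = sum_i g_i^2 / H_ii
  = (1.3756)^2/14 + (5.9363)^2/12 + (5.5617)^2/1 + (1.6)^2/11
  = 0.1352 + 2.9366 + 30.9325 + 0.2327 = 34.237
Step 3: Objective decrease = 0.5 * g^T H^(-1) g = 17.1185


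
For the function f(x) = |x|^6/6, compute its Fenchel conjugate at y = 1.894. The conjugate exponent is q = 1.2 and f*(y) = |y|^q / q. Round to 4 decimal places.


The conjugate exponent q satisfies 1/p + 1/q = 1.
p = 6, so q = 6/(6 - 1) = 1.2
|y|^q = 1.894^1.2 = 2.1521
f*(1.894) = 2.1521 / 1.2 = 1.7934


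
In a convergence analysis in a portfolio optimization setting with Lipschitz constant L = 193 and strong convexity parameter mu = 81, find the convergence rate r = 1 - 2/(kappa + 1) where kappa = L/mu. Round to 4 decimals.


Step 1: Compute the condition number.
kappa = L/mu = 193/81 = 2.3827
Step 2: Compute the convergence rate.
r = 1 - 2/(kappa + 1) = 1 - 2*mu/(L + mu) = (L - mu)/(L + mu) = 112/274 = 0.4088


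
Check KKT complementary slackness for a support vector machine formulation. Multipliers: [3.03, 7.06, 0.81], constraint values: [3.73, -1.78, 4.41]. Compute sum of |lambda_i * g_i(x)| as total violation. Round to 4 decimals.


KKT complementary slackness check:
lambda_1 * g_1 = 3.03 * 3.73 = 11.3019
lambda_2 * g_2 = 7.06 * -1.78 = -12.5668
lambda_3 * g_3 = 0.81 * 4.41 = 3.5721
Total violation = 11.3019 + 12.5668 + 3.5721 = 27.4408


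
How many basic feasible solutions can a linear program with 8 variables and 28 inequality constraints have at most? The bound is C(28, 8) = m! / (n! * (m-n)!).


Each vertex corresponds to some choice of n active constraints out of m, so the number of vertices is at most C(m, n) = m! / (n!(m-n)!).
m = 28, n = 8
Numerator: 28 * 27 * 26 * 25 * 24 * 23 * 22 * 21
Denominator: 8! = 40320
C(28, 8) = 3108105


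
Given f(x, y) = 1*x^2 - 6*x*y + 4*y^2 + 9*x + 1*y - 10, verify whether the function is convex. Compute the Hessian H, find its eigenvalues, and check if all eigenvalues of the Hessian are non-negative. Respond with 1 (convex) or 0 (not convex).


The Hessian of f(x,y) = 1*x^2 - 6*x*y + 4*y^2 + 9*x + 1*y - 10 is:
H = [[2, -6], [-6, 8]]
Trace = 2 + 8 = 10
Determinant = 2*8 - (-6)^2 = -20
Discriminant = (10)^2 - 4*-20 = 180.0
Eigenvalues: lambda_1 = -1.7082, lambda_2 = 11.7082
The function is not convex.

0


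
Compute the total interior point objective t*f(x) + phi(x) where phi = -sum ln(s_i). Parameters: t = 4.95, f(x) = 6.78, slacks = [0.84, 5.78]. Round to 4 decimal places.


Step 1: Compute log-barrier.
ln values: [-0.1744, 1.7544]
phi = -(-0.1744 + 1.7544) = -1.5801
Step 2: Compute augmented objective.
t*f(x) = 4.95*6.78 = 33.561
Total = 33.561 - 1.5801 = 31.9809


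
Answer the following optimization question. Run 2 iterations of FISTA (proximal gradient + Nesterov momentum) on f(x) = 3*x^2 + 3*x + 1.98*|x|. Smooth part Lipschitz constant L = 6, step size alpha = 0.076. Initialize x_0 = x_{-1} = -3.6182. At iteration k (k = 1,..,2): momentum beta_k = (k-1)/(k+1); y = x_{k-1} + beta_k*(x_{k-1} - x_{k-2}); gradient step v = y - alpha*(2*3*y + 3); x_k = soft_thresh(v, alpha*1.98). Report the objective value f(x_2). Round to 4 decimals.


FISTA on f(x) = 3*x^2 + 3*x + 1.98*|x|
L = 6, alpha = 0.076
Iteration 1: beta = 0.0, y = -3.6182 + 0.0*(-3.6182 + 3.6182) = -3.6182
  grad(y) = -18.7092, v = y - alpha*grad = -2.1963
  prox(v) = soft_thresh(-2.1963, 0.1505) = -2.0458
Iteration 2: beta = 0.3333, y = -2.0458 + 0.3333*(-2.0458 + 3.6182) = -1.5217
  grad(y) = -6.1302, v = y - alpha*grad = -1.0558
  prox(v) = soft_thresh(-1.0558, 0.1505) = -0.9053
f(x_2) = 3*(-0.9053)^2 + 3*(-0.9053) + 1.98*|-0.9053| = 1.5354


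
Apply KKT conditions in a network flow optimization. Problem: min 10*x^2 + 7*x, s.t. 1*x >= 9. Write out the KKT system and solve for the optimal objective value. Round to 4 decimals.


Step 1: Try lambda = 0 (constraint inactive).
x_unc = -7/(2*10) = -0.35
Check: 1*-0.35 = -0.35 < 9 -- violated!
Step 2: Constraint must be active: 1*x = 9
x* = 9/1 = 9.0
lambda = (2*10*9.0 + 7)/1 = 187.0
Step 3: Compute optimal value.
f(x*) = 10*9.0^2 + 7*9.0 = 873.0


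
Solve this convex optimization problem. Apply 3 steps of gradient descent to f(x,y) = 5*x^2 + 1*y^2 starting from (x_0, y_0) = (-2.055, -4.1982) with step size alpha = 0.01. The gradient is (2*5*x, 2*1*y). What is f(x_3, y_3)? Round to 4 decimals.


Gradient descent on f(x,y) = 5*x^2 + 1*y^2.
Starting point: (-2.055, -4.1982), alpha = 0.01
Step 1: grad_x = 2*5*-2.055 = -20.55, grad_y = 2*1*-4.1982 = -8.3964
  x_1 = -2.055 - 0.01*-20.55 = -1.8495
  y_1 = -4.1982 - 0.01*-8.3964 = -4.1142
Step 2: grad_x = 2*5*-1.8495 = -18.495, grad_y = 2*1*-4.1142 = -8.2285
  x_2 = -1.8495 - 0.01*-18.495 = -1.6646
  y_2 = -4.1142 - 0.01*-8.2285 = -4.032
Step 3: grad_x = 2*5*-1.6646 = -16.6455, grad_y = 2*1*-4.032 = -8.0639
  x_3 = -1.6646 - 0.01*-16.6455 = -1.4981
  y_3 = -4.032 - 0.01*-8.0639 = -3.9513
f(-1.4981, -3.9513) = 5*(-1.4981)^2 + 1*(-3.9513)^2 = 26.8343


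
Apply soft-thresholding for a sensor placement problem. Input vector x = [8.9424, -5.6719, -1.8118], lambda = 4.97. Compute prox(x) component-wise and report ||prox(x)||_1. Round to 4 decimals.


Soft-thresholding with lambda = 4.97:
prox(8.9424) = sign(8.9424)*max(|8.9424| - 4.97, 0) = 3.9724
prox(-5.6719) = sign(-5.6719)*max(|-5.6719| - 4.97, 0) = -0.7019
prox(-1.8118) = sign(-1.8118)*max(|-1.8118| - 4.97, 0) = 0.0
prox(x) = [3.9724, -0.7019, 0.0]
||prox(x)||_1 = 3.9724 + 0.7019 + 0.0 = 4.6743


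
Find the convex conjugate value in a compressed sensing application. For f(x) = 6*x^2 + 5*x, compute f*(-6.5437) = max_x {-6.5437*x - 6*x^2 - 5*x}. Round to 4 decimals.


f*(y) = sup_x {y*x - a*x^2 - b*x} = sup_x {(y-b)*x - a*x^2}
FOC: (y - b) - 2a*x = 0 => x* = (y - b)/(2a)
x* = (-6.5437 - 5)/(2*6) = -0.962
f*(-6.5437) = (y-b)^2/(4a) = (-6.5437 - 5)^2/(4*6)
= 133.257/24 = 5.5524


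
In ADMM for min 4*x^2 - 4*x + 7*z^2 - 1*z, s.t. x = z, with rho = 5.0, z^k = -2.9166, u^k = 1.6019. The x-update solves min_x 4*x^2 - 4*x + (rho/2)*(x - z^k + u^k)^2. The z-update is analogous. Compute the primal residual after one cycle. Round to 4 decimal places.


ADMM iteration with rho = 5.0, z^k = -2.9166, u^k = 1.6019
Step 1: x-update.
Minimize 4*x^2 - 4*x + (5.0/2)*(x + 2.9166 + 1.6019)^2
FOC: (2*4 + 5.0)*x = 4 + 5.0*(-2.9166 - 1.6019)
x^{k+1} = -1.4302
Step 2: z-update.
Minimize 7*z^2 - 1*z + (5.0/2)*(-1.4302 - z + 1.6019)^2
FOC: (2*7 + 5.0)*z = 1 + 5.0*(-1.4302 + 1.6019)
z^{k+1} = 0.0978
Step 3: u-update.
u^{k+1} = 1.6019 - 1.4302 - 0.0978 = 0.0739
Step 4: Primal residual = |-1.4302 - 0.0978| = 1.528


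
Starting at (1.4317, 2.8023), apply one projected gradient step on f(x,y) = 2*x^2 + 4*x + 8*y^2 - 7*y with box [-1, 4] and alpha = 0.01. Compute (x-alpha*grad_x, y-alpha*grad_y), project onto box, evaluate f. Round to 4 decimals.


Step 1: Compute gradient at (1.4317, 2.8023).
grad_x = 2*2*1.4317 + 4 = 9.7268
grad_y = 2*8*2.8023 - 7 = 37.8368
Step 2: Gradient step.
x_raw = 1.4317 - 0.01*9.7268 = 1.3344
y_raw = 2.8023 - 0.01*37.8368 = 2.4239
Step 3: Project onto [-1, 4].
x_proj = clip(1.3344) = 1.3344
y_proj = clip(2.4239) = 2.4239
Step 4: Evaluate f.
f(1.3344, 2.4239) = 38.9352


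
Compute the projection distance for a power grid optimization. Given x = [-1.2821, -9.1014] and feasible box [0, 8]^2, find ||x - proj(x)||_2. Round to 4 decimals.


Project each component onto [0, 8].
clip(-1.2821) = 0.0, clip(-9.1014) = 0.0
Projection = [0.0, 0.0]
Squared diffs: [1.6438, 82.8355]
Distance = sqrt(84.4793) = 9.1913


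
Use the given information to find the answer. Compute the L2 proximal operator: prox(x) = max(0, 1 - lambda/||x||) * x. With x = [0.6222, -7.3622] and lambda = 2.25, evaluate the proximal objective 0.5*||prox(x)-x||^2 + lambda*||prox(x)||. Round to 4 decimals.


Step 1: Compute ||x||.
||x|| = 7.3884
Step 2: Compute scaling factor.
scale = max(0, 1 - 2.25/7.3884) = 0.6955
Step 3: prox(x) = [0.4327, -5.1202]
||prox(x)|| = 5.1384
Step 4: Proximal objective.
0.5*||prox-x||^2 = 2.5313
lambda*||prox|| = 11.5614
Total = 14.0928


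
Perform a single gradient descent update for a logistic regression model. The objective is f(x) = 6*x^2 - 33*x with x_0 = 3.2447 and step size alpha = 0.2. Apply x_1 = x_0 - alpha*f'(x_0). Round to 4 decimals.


We compute the gradient at x_0 and apply the update.
f'(x) = 12*x - 33
f'(3.2447) = 12*3.2447 - 33 = 5.9364
x_1 = 3.2447 - 0.2*5.9364 = 2.0574


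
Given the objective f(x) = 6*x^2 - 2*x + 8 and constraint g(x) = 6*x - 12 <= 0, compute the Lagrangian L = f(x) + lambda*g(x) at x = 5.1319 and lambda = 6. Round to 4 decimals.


Step 1: Evaluate f(x).
f(5.1319) = 6*5.1319^2 - 2*5.1319 + 8 = 155.7546
Step 2: Evaluate g(x).
g(5.1319) = 6*5.1319 - 12 = 18.7914
Step 3: Compute Lagrangian.
L = 155.7546 + 6*18.7914 = 268.503


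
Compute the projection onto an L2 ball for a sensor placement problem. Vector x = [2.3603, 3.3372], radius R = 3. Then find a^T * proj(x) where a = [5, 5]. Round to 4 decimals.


Step 1: Compute ||x|| (intermediates to 6 decimals).
||x|| = sqrt(2.3603^2 + 3.3372^2) = 4.087532
Step 2: Project.
Since ||x|| > R, scale = R/||x|| = 3/4.087532 = 0.733939, proj(x) = scale * x
proj(x) = [1.732316, 2.449301]
Step 3: Dot product.
a^T * proj(x) = 5*1.732316 + 5*2.449301 = 20.9081


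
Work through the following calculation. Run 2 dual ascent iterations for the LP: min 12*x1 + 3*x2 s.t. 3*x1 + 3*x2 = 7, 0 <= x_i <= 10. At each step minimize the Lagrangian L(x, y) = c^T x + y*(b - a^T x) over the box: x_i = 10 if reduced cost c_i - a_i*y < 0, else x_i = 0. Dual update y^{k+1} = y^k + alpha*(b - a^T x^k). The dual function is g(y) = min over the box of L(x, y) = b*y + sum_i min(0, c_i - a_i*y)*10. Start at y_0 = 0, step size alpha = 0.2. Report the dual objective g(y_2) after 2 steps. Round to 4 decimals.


Dual ascent for LP: min 12*x1 + 3*x2, 3*x1 + 3*x2 = 7, 0 <= x_i <= 10
Step 1: y^k = 0.0, reduced costs: (12.0, 3.0)
  x^k = (0.0, 0.0), subgradient = b - a^T x = 7.0
  y^{k+1} = 0.0 + 0.2*7.0 = 1.4
Step 2: y^k = 1.4, reduced costs: (7.8, -1.2)
  x^k = (0.0, 10.0), subgradient = b - a^T x = -23.0
  y^{k+1} = 1.4 + 0.2*-23.0 = -3.2
Dual objective at y_2 = -3.2: reduced costs (21.6, 12.6), box minimizer x = (0.0, 0.0)
g(y_2) = b*y + (c1 - a1*y)*x1 + (c2 - a2*y)*x2 = 7*(-3.2) + 21.6*0.0 + 12.6*0.0 = -22.4 + 0.0 + 0.0 = -22.4


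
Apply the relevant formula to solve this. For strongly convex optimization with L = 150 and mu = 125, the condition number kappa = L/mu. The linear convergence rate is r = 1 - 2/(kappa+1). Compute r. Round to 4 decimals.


Step 1: Compute the condition number.
kappa = L/mu = 150/125 = 1.2
Step 2: Compute the convergence rate.
r = 1 - 2/(kappa + 1) = 1 - 2*mu/(L + mu) = (L - mu)/(L + mu) = 25/275 = 0.0909


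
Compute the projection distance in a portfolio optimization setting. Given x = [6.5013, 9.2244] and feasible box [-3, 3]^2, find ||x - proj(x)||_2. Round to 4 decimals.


Project each component onto [-3, 3].
clip(6.5013) = 3.0, clip(9.2244) = 3.0
Projection = [3.0, 3.0]
Squared diffs: [12.2591, 38.7432]
Distance = sqrt(51.0023) = 7.1416


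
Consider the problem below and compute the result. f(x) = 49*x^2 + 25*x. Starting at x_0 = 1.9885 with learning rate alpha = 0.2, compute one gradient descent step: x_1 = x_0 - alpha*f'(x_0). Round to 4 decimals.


We compute the gradient at x_0 and apply the update.
f'(x) = 98*x + 25
f'(1.9885) = 98*1.9885 + 25 = 219.873
x_1 = 1.9885 - 0.2*219.873 = -41.9861


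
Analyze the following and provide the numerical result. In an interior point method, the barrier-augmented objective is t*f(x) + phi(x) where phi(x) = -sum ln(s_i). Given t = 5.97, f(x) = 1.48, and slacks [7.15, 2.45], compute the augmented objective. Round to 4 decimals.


Step 1: Compute log-barrier.
ln values: [1.9671, 0.8961]
phi = -(1.9671 + 0.8961) = -2.8632
Step 2: Compute augmented objective.
t*f(x) = 5.97*1.48 = 8.8356
Total = 8.8356 - 2.8632 = 5.9724


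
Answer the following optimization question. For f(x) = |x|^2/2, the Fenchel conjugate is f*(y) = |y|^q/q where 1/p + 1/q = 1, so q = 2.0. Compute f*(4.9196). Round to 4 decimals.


The conjugate exponent q satisfies 1/p + 1/q = 1.
p = 2, so q = 2/(2 - 1) = 2.0
|y|^q = 4.9196^2.0 = 24.2025
f*(4.9196) = 24.2025 / 2.0 = 12.1012


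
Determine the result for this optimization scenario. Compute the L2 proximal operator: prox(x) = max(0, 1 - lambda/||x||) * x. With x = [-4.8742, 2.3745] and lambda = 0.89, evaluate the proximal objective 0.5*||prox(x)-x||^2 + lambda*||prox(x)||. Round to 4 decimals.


Step 1: Compute ||x||.
||x|| = 5.4218
Step 2: Compute scaling factor.
scale = max(0, 1 - 0.89/5.4218) = 0.8358
Step 3: prox(x) = [-4.0741, 1.9847]
||prox(x)|| = 4.5318
Step 4: Proximal objective.
0.5*||prox-x||^2 = 0.3961
lambda*||prox|| = 4.0333
Total = 4.4294


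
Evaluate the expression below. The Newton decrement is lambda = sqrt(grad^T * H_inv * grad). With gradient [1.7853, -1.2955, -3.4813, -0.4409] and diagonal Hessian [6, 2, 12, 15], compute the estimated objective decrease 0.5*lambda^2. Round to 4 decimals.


Step 1: H is diagonal, so H^(-1) * g = [0.2976, -0.6478, -0.2901, -0.0294].
Step 2: g^T H^(-1) g = sum_i g_i^2 / H_ii
  = (1.7853)^2/6 + (-1.2955)^2/2 + (-3.4813)^2/12 + (-0.4409)^2/15
  = 0.5312 + 0.8392 + 1.01 + 0.013 = 2.3933
Step 3: Objective decrease = 0.5 * g^T H^(-1) g = 1.1966


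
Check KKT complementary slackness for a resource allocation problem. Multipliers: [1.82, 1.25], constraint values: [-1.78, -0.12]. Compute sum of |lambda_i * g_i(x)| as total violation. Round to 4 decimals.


KKT complementary slackness check:
lambda_1 * g_1 = 1.82 * -1.78 = -3.2396
lambda_2 * g_2 = 1.25 * -0.12 = -0.15
Total violation = 3.2396 + 0.15 = 3.3896


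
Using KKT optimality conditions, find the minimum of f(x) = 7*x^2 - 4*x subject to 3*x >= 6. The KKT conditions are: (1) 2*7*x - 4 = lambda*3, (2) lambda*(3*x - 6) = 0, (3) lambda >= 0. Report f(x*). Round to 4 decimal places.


Step 1: Try lambda = 0 (constraint inactive).
x_unc = 4/(2*7) = 0.2857
Check: 3*0.2857 = 0.8571 < 6 -- violated!
Step 2: Constraint must be active: 3*x = 6
x* = 6/3 = 2.0
lambda = (2*7*2.0 - 4)/3 = 8.0
Step 3: Compute optimal value.
f(x*) = 7*2.0^2 - 4*2.0 = 20.0


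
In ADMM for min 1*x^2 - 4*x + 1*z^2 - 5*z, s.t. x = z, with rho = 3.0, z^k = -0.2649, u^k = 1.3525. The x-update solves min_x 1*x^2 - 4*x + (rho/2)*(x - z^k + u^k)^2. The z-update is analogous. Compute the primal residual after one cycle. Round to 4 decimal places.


ADMM iteration with rho = 3.0, z^k = -0.2649, u^k = 1.3525
Step 1: x-update.
Minimize 1*x^2 - 4*x + (3.0/2)*(x + 0.2649 + 1.3525)^2
FOC: (2*1 + 3.0)*x = 4 + 3.0*(-0.2649 - 1.3525)
x^{k+1} = -0.1704
Step 2: z-update.
Minimize 1*z^2 - 5*z + (3.0/2)*(-0.1704 - z + 1.3525)^2
FOC: (2*1 + 3.0)*z = 5 + 3.0*(-0.1704 + 1.3525)
z^{k+1} = 1.7092
Step 3: u-update.
u^{k+1} = 1.3525 - 0.1704 - 1.7092 = -0.5272
Step 4: Primal residual = |-0.1704 - 1.7092| = 1.8797


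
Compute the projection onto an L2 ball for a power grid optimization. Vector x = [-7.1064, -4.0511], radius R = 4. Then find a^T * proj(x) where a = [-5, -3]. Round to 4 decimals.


Step 1: Compute ||x|| (intermediates to 6 decimals).
||x|| = sqrt((-7.1064)^2 + (-4.0511)^2) = 8.179996
Step 2: Project.
Since ||x|| > R, scale = R/||x|| = 4/8.179996 = 0.488998, proj(x) = scale * x
proj(x) = [-3.475015, -1.98098]
Step 3: Dot product.
a^T * proj(x) = -5*(-3.475015) - 3*(-1.98098) = 23.318


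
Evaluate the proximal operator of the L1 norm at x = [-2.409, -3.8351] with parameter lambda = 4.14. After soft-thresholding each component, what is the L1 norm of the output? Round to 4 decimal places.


Soft-thresholding with lambda = 4.14:
prox(-2.409) = sign(-2.409)*max(|-2.409| - 4.14, 0) = 0.0
prox(-3.8351) = sign(-3.8351)*max(|-3.8351| - 4.14, 0) = 0.0
prox(x) = [0.0, 0.0]
||prox(x)||_1 = 0.0 + 0.0 = 0.0


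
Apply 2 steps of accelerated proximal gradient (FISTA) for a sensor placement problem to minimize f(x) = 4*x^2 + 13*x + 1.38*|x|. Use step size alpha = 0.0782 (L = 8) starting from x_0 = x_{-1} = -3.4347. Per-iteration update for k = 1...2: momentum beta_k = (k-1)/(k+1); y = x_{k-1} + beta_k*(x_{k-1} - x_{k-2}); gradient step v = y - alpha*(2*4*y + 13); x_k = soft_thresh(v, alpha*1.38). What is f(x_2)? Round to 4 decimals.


FISTA on f(x) = 4*x^2 + 13*x + 1.38*|x|
L = 8, alpha = 0.0782
Iteration 1: beta = 0.0, y = -3.4347 + 0.0*(-3.4347 + 3.4347) = -3.4347
  grad(y) = -14.4776, v = y - alpha*grad = -2.3026
  prox(v) = soft_thresh(-2.3026, 0.1079) = -2.1946
Iteration 2: beta = 0.3333, y = -2.1946 + 0.3333*(-2.1946 + 3.4347) = -1.7813
  grad(y) = -1.2502, v = y - alpha*grad = -1.6835
  prox(v) = soft_thresh(-1.6835, 0.1079) = -1.5756
f(x_2) = 4*(-1.5756)^2 + 13*(-1.5756) + 1.38*|-1.5756| = -8.3784


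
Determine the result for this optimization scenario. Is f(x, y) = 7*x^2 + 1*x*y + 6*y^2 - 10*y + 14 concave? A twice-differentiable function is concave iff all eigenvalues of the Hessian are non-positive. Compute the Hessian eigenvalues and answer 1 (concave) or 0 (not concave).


The Hessian of f(x,y) = 7*x^2 + 1*x*y + 6*y^2 - 10*y + 14 is:
H = [[14, 1], [1, 12]]
Trace = 14 + 12 = 26
Determinant = 14*12 - (1)^2 = 167
Discriminant = (26)^2 - 4*167 = 8.0
Eigenvalues: lambda_1 = 11.5858, lambda_2 = 14.4142
The function is not concave.

0


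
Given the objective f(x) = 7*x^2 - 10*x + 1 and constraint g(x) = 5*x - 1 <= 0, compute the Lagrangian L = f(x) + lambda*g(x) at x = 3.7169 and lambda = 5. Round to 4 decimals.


Step 1: Evaluate f(x).
f(3.7169) = 7*3.7169^2 - 10*3.7169 + 1 = 60.5384
Step 2: Evaluate g(x).
g(3.7169) = 5*3.7169 - 1 = 17.5845
Step 3: Compute Lagrangian.
L = 60.5384 + 5*17.5845 = 148.4609


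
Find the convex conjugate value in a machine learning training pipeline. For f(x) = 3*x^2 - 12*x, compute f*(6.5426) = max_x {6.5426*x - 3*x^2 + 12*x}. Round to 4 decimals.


f*(y) = sup_x {y*x - a*x^2 - b*x} = sup_x {(y-b)*x - a*x^2}
FOC: (y - b) - 2a*x = 0 => x* = (y - b)/(2a)
x* = (6.5426 + 12)/(2*3) = 3.0904
f*(6.5426) = (y-b)^2/(4a) = (6.5426 + 12)^2/(4*3)
= 343.828/12 = 28.6523


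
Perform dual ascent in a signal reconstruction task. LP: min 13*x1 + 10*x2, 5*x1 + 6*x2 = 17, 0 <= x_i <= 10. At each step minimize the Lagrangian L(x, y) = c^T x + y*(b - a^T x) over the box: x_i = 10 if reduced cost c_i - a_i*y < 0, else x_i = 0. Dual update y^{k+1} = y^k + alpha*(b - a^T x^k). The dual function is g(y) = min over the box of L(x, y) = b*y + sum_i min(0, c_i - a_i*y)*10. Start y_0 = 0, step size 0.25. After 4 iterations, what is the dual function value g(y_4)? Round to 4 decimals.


Dual ascent for LP: min 13*x1 + 10*x2, 5*x1 + 6*x2 = 17, 0 <= x_i <= 10
Step 1: y^k = 0.0, reduced costs: (13.0, 10.0)
  x^k = (0.0, 0.0), subgradient = b - a^T x = 17.0
  y^{k+1} = 0.0 + 0.25*17.0 = 4.25
Step 2: y^k = 4.25, reduced costs: (-8.25, -15.5)
  x^k = (10.0, 10.0), subgradient = b - a^T x = -93.0
  y^{k+1} = 4.25 + 0.25*-93.0 = -19.0
Step 3: y^k = -19.0, reduced costs: (108.0, 124.0)
  x^k = (0.0, 0.0), subgradient = b - a^T x = 17.0
  y^{k+1} = -19.0 + 0.25*17.0 = -14.75
Step 4: y^k = -14.75, reduced costs: (86.75, 98.5)
  x^k = (0.0, 0.0), subgradient = b - a^T x = 17.0
  y^{k+1} = -14.75 + 0.25*17.0 = -10.5
Dual objective at y_4 = -10.5: reduced costs (65.5, 73.0), box minimizer x = (0.0, 0.0)
g(y_4) = b*y + (c1 - a1*y)*x1 + (c2 - a2*y)*x2 = 17*(-10.5) + 65.5*0.0 + 73.0*0.0 = -178.5 + 0.0 + 0.0 = -178.5


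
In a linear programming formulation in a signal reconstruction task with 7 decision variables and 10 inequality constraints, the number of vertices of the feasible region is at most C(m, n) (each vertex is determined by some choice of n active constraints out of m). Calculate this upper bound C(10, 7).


Each vertex corresponds to some choice of n active constraints out of m, so the number of vertices is at most C(m, n) = m! / (n!(m-n)!).
m = 10, n = 7
Numerator: 10 * 9 * 8 * 7 * 6 * 5 * 4
Denominator: 7! = 5040
C(10, 7) = 120


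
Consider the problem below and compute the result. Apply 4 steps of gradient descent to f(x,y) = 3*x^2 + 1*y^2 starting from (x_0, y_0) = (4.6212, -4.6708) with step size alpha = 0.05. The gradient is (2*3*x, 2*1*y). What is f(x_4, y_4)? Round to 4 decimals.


Gradient descent on f(x,y) = 3*x^2 + 1*y^2.
Starting point: (4.6212, -4.6708), alpha = 0.05
Step 1: grad_x = 2*3*4.6212 = 27.7272, grad_y = 2*1*-4.6708 = -9.3416
  x_1 = 4.6212 - 0.05*27.7272 = 3.2348
  y_1 = -4.6708 - 0.05*-9.3416 = -4.2037
Step 2: grad_x = 2*3*3.2348 = 19.409, grad_y = 2*1*-4.2037 = -8.4074
  x_2 = 3.2348 - 0.05*19.409 = 2.2644
  y_2 = -4.2037 - 0.05*-8.4074 = -3.7833
Step 3: grad_x = 2*3*2.2644 = 13.5863, grad_y = 2*1*-3.7833 = -7.5667
  x_3 = 2.2644 - 0.05*13.5863 = 1.5851
  y_3 = -3.7833 - 0.05*-7.5667 = -3.405
Step 4: grad_x = 2*3*1.5851 = 9.5104, grad_y = 2*1*-3.405 = -6.81
  x_4 = 1.5851 - 0.05*9.5104 = 1.1096
  y_4 = -3.405 - 0.05*-6.81 = -3.0645
f(1.1096, -3.0645) = 3*1.1096^2 + 1*(-3.0645)^2 = 13.0845


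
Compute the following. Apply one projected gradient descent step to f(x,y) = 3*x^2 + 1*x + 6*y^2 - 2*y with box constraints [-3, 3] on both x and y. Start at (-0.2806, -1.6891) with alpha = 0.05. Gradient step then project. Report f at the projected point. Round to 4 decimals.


Step 1: Compute gradient at (-0.2806, -1.6891).
grad_x = 2*3*-0.2806 + 1 = -0.6836
grad_y = 2*6*-1.6891 - 2 = -22.2692
Step 2: Gradient step.
x_raw = -0.2806 - 0.05*-0.6836 = -0.2464
y_raw = -1.6891 - 0.05*-22.2692 = -0.5756
Step 3: Project onto [-3, 3].
x_proj = clip(-0.2464) = -0.2464
y_proj = clip(-0.5756) = -0.5756
Step 4: Evaluate f.
f(-0.2464, -0.5756) = 3.0752


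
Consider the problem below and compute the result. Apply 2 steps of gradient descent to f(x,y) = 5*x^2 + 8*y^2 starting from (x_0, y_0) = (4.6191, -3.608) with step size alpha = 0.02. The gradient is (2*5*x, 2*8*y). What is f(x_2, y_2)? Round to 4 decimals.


Gradient descent on f(x,y) = 5*x^2 + 8*y^2.
Starting point: (4.6191, -3.608), alpha = 0.02
Step 1: grad_x = 2*5*4.6191 = 46.191, grad_y = 2*8*-3.608 = -57.728
  x_1 = 4.6191 - 0.02*46.191 = 3.6953
  y_1 = -3.608 - 0.02*-57.728 = -2.4534
Step 2: grad_x = 2*5*3.6953 = 36.9528, grad_y = 2*8*-2.4534 = -39.255
  x_2 = 3.6953 - 0.02*36.9528 = 2.9562
  y_2 = -2.4534 - 0.02*-39.255 = -1.6683
f(2.9562, -1.6683) = 5*2.9562^2 + 8*(-1.6683)^2 = 65.9631


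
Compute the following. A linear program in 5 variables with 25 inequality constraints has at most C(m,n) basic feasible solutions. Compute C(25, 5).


Each vertex corresponds to some choice of n active constraints out of m, so the number of vertices is at most C(m, n) = m! / (n!(m-n)!).
m = 25, n = 5
Numerator: 25 * 24 * 23 * 22 * 21
Denominator: 5! = 120
C(25, 5) = 53130


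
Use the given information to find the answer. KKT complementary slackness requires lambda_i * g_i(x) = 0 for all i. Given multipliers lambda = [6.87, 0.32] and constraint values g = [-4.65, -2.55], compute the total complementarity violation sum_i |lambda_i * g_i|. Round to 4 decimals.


KKT complementary slackness check:
lambda_1 * g_1 = 6.87 * -4.65 = -31.9455
lambda_2 * g_2 = 0.32 * -2.55 = -0.816
Total violation = 31.9455 + 0.816 = 32.7615


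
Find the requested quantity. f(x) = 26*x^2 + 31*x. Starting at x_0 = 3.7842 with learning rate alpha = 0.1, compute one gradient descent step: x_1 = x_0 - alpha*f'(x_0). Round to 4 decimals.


We compute the gradient at x_0 and apply the update.
f'(x) = 52*x + 31
f'(3.7842) = 52*3.7842 + 31 = 227.7784
x_1 = 3.7842 - 0.1*227.7784 = -18.9936


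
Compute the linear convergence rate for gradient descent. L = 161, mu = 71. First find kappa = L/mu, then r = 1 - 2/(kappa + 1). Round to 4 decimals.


Step 1: Compute the condition number.
kappa = L/mu = 161/71 = 2.2676
Step 2: Compute the convergence rate.
r = 1 - 2/(kappa + 1) = 1 - 2*mu/(L + mu) = (L - mu)/(L + mu) = 90/232 = 0.3879


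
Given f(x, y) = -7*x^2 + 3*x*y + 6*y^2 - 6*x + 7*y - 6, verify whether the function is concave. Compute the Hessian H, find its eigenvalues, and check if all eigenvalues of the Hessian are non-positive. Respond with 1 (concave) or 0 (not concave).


The Hessian of f(x,y) = -7*x^2 + 3*x*y + 6*y^2 - 6*x + 7*y - 6 is:
H = [[-14, 3], [3, 12]]
Trace = -14 + 12 = -2
Determinant = -14*12 - (3)^2 = -177
Discriminant = (-2)^2 - 4*-177 = 712.0
Eigenvalues: lambda_1 = -14.3417, lambda_2 = 12.3417
The function is not concave.

0


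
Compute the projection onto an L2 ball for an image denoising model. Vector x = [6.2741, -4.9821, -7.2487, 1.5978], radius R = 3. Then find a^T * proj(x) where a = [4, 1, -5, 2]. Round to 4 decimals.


Step 1: Compute ||x|| (intermediates to 6 decimals).
||x|| = sqrt(6.2741^2 + (-4.9821)^2 + (-7.2487)^2 + 1.5978^2) = 10.921642
Step 2: Project.
Since ||x|| > R, scale = R/||x|| = 3/10.921642 = 0.274684, proj(x) = scale * x
proj(x) = [1.723395, -1.368503, -1.991102, 0.43889]
Step 3: Dot product.
a^T * proj(x) = 4*1.723395 + 1*(-1.368503) - 5*(-1.991102) + 2*0.43889 = 16.3584


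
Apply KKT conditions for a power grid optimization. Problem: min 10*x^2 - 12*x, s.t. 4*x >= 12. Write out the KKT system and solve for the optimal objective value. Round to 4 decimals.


Step 1: Try lambda = 0 (constraint inactive).
x_unc = 12/(2*10) = 0.6
Check: 4*0.6 = 2.4 < 12 -- violated!
Step 2: Constraint must be active: 4*x = 12
x* = 12/4 = 3.0
lambda = (2*10*3.0 - 12)/4 = 12.0
Step 3: Compute optimal value.
f(x*) = 10*3.0^2 - 12*3.0 = 54.0


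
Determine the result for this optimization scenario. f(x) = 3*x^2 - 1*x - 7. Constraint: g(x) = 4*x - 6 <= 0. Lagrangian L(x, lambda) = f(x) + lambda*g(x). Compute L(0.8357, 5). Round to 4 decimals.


Step 1: Evaluate f(x).
f(0.8357) = 3*0.8357^2 - 1*0.8357 - 7 = -5.7405
Step 2: Evaluate g(x).
g(0.8357) = 4*0.8357 - 6 = -2.6572
Step 3: Compute Lagrangian.
L = -5.7405 + 5*-2.6572 = -19.0265


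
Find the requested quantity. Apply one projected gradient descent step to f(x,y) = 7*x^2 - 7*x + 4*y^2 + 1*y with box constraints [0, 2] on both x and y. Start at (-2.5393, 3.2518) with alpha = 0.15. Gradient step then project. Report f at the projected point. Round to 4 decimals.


Step 1: Compute gradient at (-2.5393, 3.2518).
grad_x = 2*7*-2.5393 - 7 = -42.5502
grad_y = 2*4*3.2518 + 1 = 27.0144
Step 2: Gradient step.
x_raw = -2.5393 - 0.15*-42.5502 = 3.8432
y_raw = 3.2518 - 0.15*27.0144 = -0.8004
Step 3: Project onto [0, 2].
x_proj = clip(3.8432) = 2.0
y_proj = clip(-0.8004) = 0.0
Step 4: Evaluate f.
f(2.0, 0.0) = 14.0


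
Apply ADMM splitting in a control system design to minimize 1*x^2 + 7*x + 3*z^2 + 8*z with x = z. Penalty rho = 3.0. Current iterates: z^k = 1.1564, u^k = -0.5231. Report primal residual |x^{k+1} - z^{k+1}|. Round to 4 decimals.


ADMM iteration with rho = 3.0, z^k = 1.1564, u^k = -0.5231
Step 1: x-update.
Minimize 1*x^2 + 7*x + (3.0/2)*(x - 1.1564 - 0.5231)^2
FOC: (2*1 + 3.0)*x = -7 + 3.0*(1.1564 + 0.5231)
x^{k+1} = -0.3923
Step 2: z-update.
Minimize 3*z^2 + 8*z + (3.0/2)*(-0.3923 - z - 0.5231)^2
FOC: (2*3 + 3.0)*z = -8 + 3.0*(-0.3923 - 0.5231)
z^{k+1} = -1.194
Step 3: u-update.
u^{k+1} = -0.5231 - 0.3923 + 1.194 = 0.2786
Step 4: Primal residual = |-0.3923 + 1.194| = 0.8017


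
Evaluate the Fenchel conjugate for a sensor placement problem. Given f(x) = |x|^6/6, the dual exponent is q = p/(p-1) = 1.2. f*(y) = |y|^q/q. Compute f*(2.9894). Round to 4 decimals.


The conjugate exponent q satisfies 1/p + 1/q = 1.
p = 6, so q = 6/(6 - 1) = 1.2
|y|^q = 2.9894^1.2 = 3.7214
f*(2.9894) = 3.7214 / 1.2 = 3.1011


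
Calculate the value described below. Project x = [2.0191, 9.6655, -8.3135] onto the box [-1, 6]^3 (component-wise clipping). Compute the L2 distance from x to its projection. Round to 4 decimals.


Project each component onto [-1, 6].
clip(2.0191) = 2.0191, clip(9.6655) = 6.0, clip(-8.3135) = -1.0
Projection = [2.0191, 6.0, -1.0]
Squared diffs: [0.0, 13.4359, 53.4873]
Distance = sqrt(66.9232) = 8.1807


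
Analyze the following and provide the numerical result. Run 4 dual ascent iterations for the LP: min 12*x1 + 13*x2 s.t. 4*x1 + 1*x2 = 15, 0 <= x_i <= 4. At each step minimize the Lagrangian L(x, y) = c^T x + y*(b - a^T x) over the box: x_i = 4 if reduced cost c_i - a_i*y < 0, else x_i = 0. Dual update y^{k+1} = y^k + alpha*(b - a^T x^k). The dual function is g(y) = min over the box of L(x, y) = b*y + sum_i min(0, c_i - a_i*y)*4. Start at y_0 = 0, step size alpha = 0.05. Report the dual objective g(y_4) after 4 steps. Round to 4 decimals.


Dual ascent for LP: min 12*x1 + 13*x2, 4*x1 + 1*x2 = 15, 0 <= x_i <= 4
Step 1: y^k = 0.0, reduced costs: (12.0, 13.0)
  x^k = (0.0, 0.0), subgradient = b - a^T x = 15.0
  y^{k+1} = 0.0 + 0.05*15.0 = 0.75
Step 2: y^k = 0.75, reduced costs: (9.0, 12.25)
  x^k = (0.0, 0.0), subgradient = b - a^T x = 15.0
  y^{k+1} = 0.75 + 0.05*15.0 = 1.5
Step 3: y^k = 1.5, reduced costs: (6.0, 11.5)
  x^k = (0.0, 0.0), subgradient = b - a^T x = 15.0
  y^{k+1} = 1.5 + 0.05*15.0 = 2.25
Step 4: y^k = 2.25, reduced costs: (3.0, 10.75)
  x^k = (0.0, 0.0), subgradient = b - a^T x = 15.0
  y^{k+1} = 2.25 + 0.05*15.0 = 3.0
Dual objective at y_4 = 3.0: reduced costs (0.0, 10.0), box minimizer x = (0.0, 0.0)
g(y_4) = b*y + (c1 - a1*y)*x1 + (c2 - a2*y)*x2 = 15*3.0 + 0.0*0.0 + 10.0*0.0 = 45.0 + 0.0 + 0.0 = 45.0
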